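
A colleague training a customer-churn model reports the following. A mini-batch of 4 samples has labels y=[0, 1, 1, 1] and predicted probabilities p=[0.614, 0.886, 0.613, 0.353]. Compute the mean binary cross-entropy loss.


L[0] = -ln(1-0.614) = -ln(0.386) = 0.9519
L[1] = -ln(0.886) = 0.121
L[2] = -ln(0.613) = 0.4894
L[3] = -ln(0.353) = 1.0413
mean = (0.9519 + 0.121 + 0.4894 + 1.0413)/4 = 0.6509

0.6509


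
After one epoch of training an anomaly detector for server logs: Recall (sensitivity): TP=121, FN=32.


Recall = TP/(TP+FN)
= 121/(121+32)
= 121/153 = 79.08%

79.08%


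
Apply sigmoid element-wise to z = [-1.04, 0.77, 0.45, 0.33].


σ(-1.04) = 1/(1+e^1.04) = 0.2611
σ(0.77) = 1/(1+e^-0.77) = 0.6835
σ(0.45) = 1/(1+e^-0.45) = 0.6106
σ(0.33) = 1/(1+e^-0.33) = 0.5818
result = [0.2611, 0.6835, 0.6106, 0.5818]

[0.2611, 0.6835, 0.6106, 0.5818]


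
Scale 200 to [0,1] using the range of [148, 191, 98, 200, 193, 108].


min=98, max=200
(200-98)/(200-98) = 102/102 = 1.0

1.0


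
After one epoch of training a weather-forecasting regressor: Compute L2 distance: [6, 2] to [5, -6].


d = √((6-5)² + (2+ 6)²)
  = √(1 + 64)
  = √65 = 8.0623

8.0623


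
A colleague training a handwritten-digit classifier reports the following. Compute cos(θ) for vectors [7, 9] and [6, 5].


A·B = 7·6 + 9·5 = 87
‖A‖ = √130 = 11.4018, ‖B‖ = √61 = 7.8102
cos = 87/(√130·√61) = 87/√7930 = 0.977

0.977


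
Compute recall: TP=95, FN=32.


Recall = TP/(TP+FN)
= 95/(95+32)
= 95/127 = 74.8%

74.8%


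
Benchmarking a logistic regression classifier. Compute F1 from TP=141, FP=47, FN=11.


Precision = 141/188 = 0.75
Recall = 141/152 = 0.9276
F1 = 2·P·R/(P+R) = 2·TP/(2·TP+FP+FN) = 282/(282+47+11) = 282/340 = 0.8294

0.8294


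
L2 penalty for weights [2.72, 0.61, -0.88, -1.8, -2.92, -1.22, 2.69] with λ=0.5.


‖w‖₂² = (2.72)² + (0.61)² + (-0.88)² + (-1.8)² + (-2.92)² + (-1.22)² + (2.69)²
     = 7.3984 + 0.3721 + 0.7744 + 3.24 + 8.5264 + 1.4884 + 7.2361
     = 29.0358
λ·‖w‖₂² = 0.5·29.0358 = 14.5179

14.5179


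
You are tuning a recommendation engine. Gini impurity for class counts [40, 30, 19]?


Probabilities: [40/89, 30/89, 19/89] ≈ [0.4494, 0.3371, 0.2135]
Σpᵢ² = (1600 + 900 + 361)/89² = 2861/7921
Gini = 1 - Σpᵢ² = 1 - 2861/7921 = 0.6388

0.6388


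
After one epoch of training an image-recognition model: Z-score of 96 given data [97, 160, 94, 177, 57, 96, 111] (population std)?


μ = 113.1429, σ = 38.4538
z = (96 - 113.1429)/38.4538 = -0.4458

-0.4458


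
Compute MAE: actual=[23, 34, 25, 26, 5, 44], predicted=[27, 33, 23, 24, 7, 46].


Absolute errors: |23-27|=4, |34-33|=1, |25-23|=2, |26-24|=2, |5-7|=2, |44-46|=2
Sum = 13
MAE = 13/6 = 13/6

13/6


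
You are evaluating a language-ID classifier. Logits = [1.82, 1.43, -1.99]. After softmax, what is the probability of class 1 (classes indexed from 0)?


Exponentials: e^1.82=6.1719, e^1.43=4.1787, e^-1.99=0.1367
Sum = 10.4873
Softmax = [0.5885, 0.3985, 0.013]
p[1] = 4.1787/10.4873 = 0.3985

0.3985


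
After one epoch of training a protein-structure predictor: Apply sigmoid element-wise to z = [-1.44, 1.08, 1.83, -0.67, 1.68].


σ(-1.44) = 1/(1+e^1.44) = 0.1915
σ(1.08) = 1/(1+e^-1.08) = 0.7465
σ(1.83) = 1/(1+e^-1.83) = 0.8618
σ(-0.67) = 1/(1+e^0.67) = 0.3385
σ(1.68) = 1/(1+e^-1.68) = 0.8429
result = [0.1915, 0.7465, 0.8618, 0.3385, 0.8429]

[0.1915, 0.7465, 0.8618, 0.3385, 0.8429]


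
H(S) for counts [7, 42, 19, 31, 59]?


Probabilities: [7/158, 42/158, 19/158, 31/158, 59/158] ≈ [0.0443, 0.2658, 0.1203, 0.1962, 0.3734]
H = -((7/158)·log₂(7/158) + (42/158)·log₂(42/158) + (19/158)·log₂(19/158) + (31/158)·log₂(31/158) + (59/158)·log₂(59/158))
  = 2.0665 bits

2.0665 bits


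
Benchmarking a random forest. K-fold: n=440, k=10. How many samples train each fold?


Fold size = 440/10 = 44
Training per fold = 440 - 44 = 396

396


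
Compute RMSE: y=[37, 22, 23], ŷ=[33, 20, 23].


MSE = 20/3 = 6.6667
RMSE = √(20/3) = 2.582

2.582


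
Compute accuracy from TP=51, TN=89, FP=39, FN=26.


Accuracy = (TP+TN)/(TP+TN+FP+FN)
= (51+89)/(205)
= 140/205 = 68.29%

68.29%


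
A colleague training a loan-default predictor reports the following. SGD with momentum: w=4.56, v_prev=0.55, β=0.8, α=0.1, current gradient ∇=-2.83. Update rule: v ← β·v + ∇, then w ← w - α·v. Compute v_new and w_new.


v_new = 0.8·0.55 - 2.83 = 0.44 - 2.83 = -2.39
w_new = 4.56 - 0.1·-2.39 = 4.56 + 0.239 = 4.799

v_new=-2.39, w_new=4.799


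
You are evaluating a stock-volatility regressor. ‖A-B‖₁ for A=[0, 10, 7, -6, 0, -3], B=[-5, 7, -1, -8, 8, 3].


d = |0+ 5| + |10-7| + |7+ 1| + |-6+ 8| + |0-8| + |-3-3|
  = 5 + 3 + 8 + 2 + 8 + 6
  = 32

32


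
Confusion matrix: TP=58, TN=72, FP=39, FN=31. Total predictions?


Total = TP + TN + FP + FN
= 58 + 72 + 39 + 31
= 200
(Predicted positive: 97, predicted negative: 103)

200


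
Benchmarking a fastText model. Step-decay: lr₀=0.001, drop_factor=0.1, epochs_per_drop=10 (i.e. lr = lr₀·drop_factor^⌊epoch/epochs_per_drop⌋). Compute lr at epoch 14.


n_drops = ⌊14/10⌋ = 1
lr = 0.001·0.1^1 = 0.001·0.1 = 0.0001

0.0001


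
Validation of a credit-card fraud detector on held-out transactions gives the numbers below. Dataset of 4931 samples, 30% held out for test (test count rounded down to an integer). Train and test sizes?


Test = ⌊4931·30/100⌋ = 1479
Train = 4931 - 1479 = 3452

Train: 3452, Test: 1479


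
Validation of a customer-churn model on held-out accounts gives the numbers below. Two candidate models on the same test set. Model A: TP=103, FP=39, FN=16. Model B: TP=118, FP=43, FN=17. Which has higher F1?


Model A: P=103/142=0.7254, R=103/119=0.8655, F1=2PR/(P+R)=2TP/(2TP+FP+FN)=206/261=0.7893
Model B: P=118/161=0.7329, R=118/135=0.8741, F1=2PR/(P+R)=2TP/(2TP+FP+FN)=236/296=0.7973
0.7893 < 0.7973 → Model B

Model B


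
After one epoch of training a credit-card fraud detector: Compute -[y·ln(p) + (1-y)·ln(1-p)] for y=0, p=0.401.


BCE = -[y·ln(p) + (1-y)·ln(1-p)]
= -0 - 1·ln(1-0.401)
= -ln(0.599) = 0.5125

0.5125


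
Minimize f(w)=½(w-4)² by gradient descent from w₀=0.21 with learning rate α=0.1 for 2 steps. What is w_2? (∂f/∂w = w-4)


step 1: grad = 0.21-4 = -3.79; w = 0.21 - 0.1·(-3.79) = 0.589
step 2: grad = 0.589-4 = -3.411; w = 0.589 - 0.1·(-3.411) = 0.9301

0.9301


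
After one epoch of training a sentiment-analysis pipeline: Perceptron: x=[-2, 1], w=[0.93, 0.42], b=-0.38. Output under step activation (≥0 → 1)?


z = (-2)·(0.93) + (1)·(0.42) - 0.38
  = -1.82
step(z) = 0 (z<0)

0


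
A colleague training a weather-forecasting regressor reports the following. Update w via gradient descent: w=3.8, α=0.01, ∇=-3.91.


w_new = w - α·∇
= 3.8 - 0.01·-3.91
= 3.8 + 0.0391
= 3.8391

3.8391


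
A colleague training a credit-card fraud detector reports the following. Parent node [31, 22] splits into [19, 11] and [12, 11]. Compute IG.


Parent = [31, 22], H_parent = 0.9791
H_left = 0.9481 (n=30), H_right = 0.9986 (n=23)
H_children = (30/53)·0.9481 + (23/53)·0.9986 = 0.97
IG = 0.9791 - 0.97 = 0.0091

0.0091


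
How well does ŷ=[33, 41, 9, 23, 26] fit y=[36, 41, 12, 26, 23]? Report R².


ȳ = 27.6
SS_res = Σ(y-ŷ)² = 36
SS_tot = Σ(y-ȳ)² = 517.2
R² = 1 - SS_res/SS_tot = 1 - 0.0696 = 0.9304

0.9304


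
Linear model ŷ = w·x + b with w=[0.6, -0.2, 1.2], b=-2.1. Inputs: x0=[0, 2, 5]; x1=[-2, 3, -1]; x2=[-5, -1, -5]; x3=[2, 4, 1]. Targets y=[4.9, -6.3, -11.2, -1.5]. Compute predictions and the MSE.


ŷ0 = (0.6)·(0) + (-0.2)·(2) + (1.2)·(5) - 2.1 = 3.5
ŷ1 = (0.6)·(-2) + (-0.2)·(3) + (1.2)·(-1) - 2.1 = -5.1
ŷ2 = (0.6)·(-5) + (-0.2)·(-1) + (1.2)·(-5) - 2.1 = -10.9
ŷ3 = (0.6)·(2) + (-0.2)·(4) + (1.2)·(1) - 2.1 = -0.5
errors² = [1.96, 1.44, 0.09, 1.0]
MSE = 4.4900/4 = 1.1225

1.1225


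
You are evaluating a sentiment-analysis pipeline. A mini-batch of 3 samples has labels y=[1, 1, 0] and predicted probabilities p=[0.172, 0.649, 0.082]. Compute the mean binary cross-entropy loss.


L[0] = -ln(0.172) = 1.7603
L[1] = -ln(0.649) = 0.4323
L[2] = -ln(1-0.082) = -ln(0.918) = 0.0856
mean = (1.7603 + 0.4323 + 0.0856)/3 = 0.7594

0.7594


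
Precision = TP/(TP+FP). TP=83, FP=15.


Precision = TP/(TP+FP)
= 83/(83+15)
= 83/98 = 84.69%

84.69%


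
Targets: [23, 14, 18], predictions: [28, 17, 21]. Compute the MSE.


Squared errors: (23-28)²=25, (14-17)²=9, (18-21)²=9
Sum = 43
MSE = 43/3 = 43/3

43/3


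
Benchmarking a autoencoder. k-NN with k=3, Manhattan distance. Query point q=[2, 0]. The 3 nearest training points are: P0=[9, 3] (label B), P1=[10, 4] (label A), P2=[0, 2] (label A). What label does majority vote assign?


d(q,P0) = 10  (label B)
d(q,P1) = 12  (label A)
d(q,P2) = 4  (label A)
Votes: A=2, B=1
Majority → A

A


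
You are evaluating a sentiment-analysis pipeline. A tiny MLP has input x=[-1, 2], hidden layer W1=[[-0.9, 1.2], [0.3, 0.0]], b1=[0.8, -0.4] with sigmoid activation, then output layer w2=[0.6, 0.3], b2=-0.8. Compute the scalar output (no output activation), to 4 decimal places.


z1[0] = (-0.9)·(-1) + (1.2)·(2) + 0.8 = 4.1
z1[1] = (0.3)·(-1) + (0.0)·(2) - 0.4 = -0.7
h = sigmoid(z1) = [0.9837, 0.3318]
output = (0.6)·(0.9837) + (0.3)·(0.3318) - 0.8 = -0.1102

-0.1102


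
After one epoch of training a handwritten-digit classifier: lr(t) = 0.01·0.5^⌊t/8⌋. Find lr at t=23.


n_drops = ⌊23/8⌋ = 2
lr = 0.01·0.5^2 = 0.01·0.25 = 0.0025

0.0025


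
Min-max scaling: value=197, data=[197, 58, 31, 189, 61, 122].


min=31, max=197
(197-31)/(197-31) = 166/166 = 1.0

1.0


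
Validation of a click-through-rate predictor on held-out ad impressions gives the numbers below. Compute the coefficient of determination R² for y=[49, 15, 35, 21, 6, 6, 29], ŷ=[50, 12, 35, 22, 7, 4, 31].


ȳ = 23
SS_res = Σ(y-ŷ)² = 20
SS_tot = Σ(y-ȳ)² = 1502
R² = 1 - SS_res/SS_tot = 1 - 0.0133 = 0.9867

0.9867


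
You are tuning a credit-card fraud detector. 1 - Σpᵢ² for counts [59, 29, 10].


Probabilities: [59/98, 29/98, 10/98] ≈ [0.602, 0.2959, 0.102]
Σpᵢ² = (3481 + 841 + 100)/98² = 4422/9604
Gini = 1 - Σpᵢ² = 1 - 4422/9604 = 0.5396

0.5396


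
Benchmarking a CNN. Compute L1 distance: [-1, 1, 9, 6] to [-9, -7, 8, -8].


d = |-1+ 9| + |1+ 7| + |9-8| + |6+ 8|
  = 8 + 8 + 1 + 14
  = 31

31


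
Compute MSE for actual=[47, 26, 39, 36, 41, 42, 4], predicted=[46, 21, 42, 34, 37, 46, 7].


Squared errors: (47-46)²=1, (26-21)²=25, (39-42)²=9, (36-34)²=4, (41-37)²=16, (42-46)²=16, (4-7)²=9
Sum = 80
MSE = 80/7 = 80/7

80/7


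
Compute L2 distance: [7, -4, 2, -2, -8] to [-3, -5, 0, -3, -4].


d = √((7+ 3)² + (-4+ 5)² + (2-0)² + (-2+ 3)² + (-8+ 4)²)
  = √(100 + 1 + 4 + 1 + 16)
  = √122 = 11.0454

11.0454


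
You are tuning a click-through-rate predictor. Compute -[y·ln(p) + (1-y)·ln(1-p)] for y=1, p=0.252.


BCE = -[y·ln(p) + (1-y)·ln(1-p)]
= -1·ln(0.252) - 0
= -ln(0.252) = 1.3783

1.3783


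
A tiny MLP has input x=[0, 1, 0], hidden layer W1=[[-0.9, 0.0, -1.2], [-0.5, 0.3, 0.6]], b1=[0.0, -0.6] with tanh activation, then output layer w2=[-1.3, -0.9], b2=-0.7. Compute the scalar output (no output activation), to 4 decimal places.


z1[0] = (-0.9)·(0) + (0.0)·(1) + (-1.2)·(0) + 0.0 = 0.0
z1[1] = (-0.5)·(0) + (0.3)·(1) + (0.6)·(0) - 0.6 = -0.3
h = tanh(z1) = [0.0, -0.2913]
output = (-1.3)·(0.0) + (-0.9)·(-0.2913) - 0.7 = -0.4378

-0.4378


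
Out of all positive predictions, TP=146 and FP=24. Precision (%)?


Precision = TP/(TP+FP)
= 146/(146+24)
= 146/170 = 85.88%

85.88%


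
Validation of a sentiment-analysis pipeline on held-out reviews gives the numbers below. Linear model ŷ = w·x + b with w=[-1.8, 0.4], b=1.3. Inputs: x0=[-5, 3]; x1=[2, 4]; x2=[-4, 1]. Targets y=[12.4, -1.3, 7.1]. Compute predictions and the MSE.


ŷ0 = (-1.8)·(-5) + (0.4)·(3) + 1.3 = 11.5
ŷ1 = (-1.8)·(2) + (0.4)·(4) + 1.3 = -0.7
ŷ2 = (-1.8)·(-4) + (0.4)·(1) + 1.3 = 8.9
errors² = [0.81, 0.36, 3.24]
MSE = 4.4100/3 = 1.47

1.47


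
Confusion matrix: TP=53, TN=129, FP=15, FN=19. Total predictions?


Total = TP + TN + FP + FN
= 53 + 129 + 15 + 19
= 216
(Predicted positive: 68, predicted negative: 148)

216


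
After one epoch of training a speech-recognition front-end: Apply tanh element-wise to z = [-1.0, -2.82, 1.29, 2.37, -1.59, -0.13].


tanh(-1.0) = -0.7616
tanh(-2.82) = -0.9929
tanh(1.29) = 0.8591
tanh(2.37) = 0.9827
tanh(-1.59) = -0.9201
tanh(-0.13) = -0.1293
result = [-0.7616, -0.9929, 0.8591, 0.9827, -0.9201, -0.1293]

[-0.7616, -0.9929, 0.8591, 0.9827, -0.9201, -0.1293]


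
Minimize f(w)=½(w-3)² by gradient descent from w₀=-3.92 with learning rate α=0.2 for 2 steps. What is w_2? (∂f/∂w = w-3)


step 1: grad = -3.92-3 = -6.92; w = -3.92 - 0.2·(-6.92) = -2.536
step 2: grad = -2.536-3 = -5.536; w = -2.536 - 0.2·(-5.536) = -1.4288

-1.4288


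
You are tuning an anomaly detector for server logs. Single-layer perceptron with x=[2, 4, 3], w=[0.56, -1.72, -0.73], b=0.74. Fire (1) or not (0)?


z = (2)·(0.56) + (4)·(-1.72) + (3)·(-0.73) + 0.74
  = -7.21
step(z) = 0 (z<0)

0


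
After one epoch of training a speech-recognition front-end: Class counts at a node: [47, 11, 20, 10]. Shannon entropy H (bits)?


Probabilities: [47/88, 11/88, 20/88, 10/88] ≈ [0.5341, 0.125, 0.2273, 0.1136]
H = -((47/88)·log₂(47/88) + (11/88)·log₂(11/88) + (20/88)·log₂(20/88) + (10/88)·log₂(10/88))
  = 1.7006 bits

1.7006 bits


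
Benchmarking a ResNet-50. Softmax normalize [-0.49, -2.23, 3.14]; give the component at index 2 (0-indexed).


Exponentials: e^-0.49=0.6126, e^-2.23=0.1075, e^3.14=23.1039
Sum = 23.824
Softmax = [0.0257, 0.0045, 0.9698]
p[2] = 23.1039/23.824 = 0.9698

0.9698


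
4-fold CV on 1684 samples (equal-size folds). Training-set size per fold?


Fold size = 1684/4 = 421
Training per fold = 1684 - 421 = 1263

1263


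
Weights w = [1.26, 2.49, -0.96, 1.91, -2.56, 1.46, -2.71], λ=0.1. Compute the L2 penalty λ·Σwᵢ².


‖w‖₂² = (1.26)² + (2.49)² + (-0.96)² + (1.91)² + (-2.56)² + (1.46)² + (-2.71)²
     = 1.5876 + 6.2001 + 0.9216 + 3.6481 + 6.5536 + 2.1316 + 7.3441
     = 28.3867
λ·‖w‖₂² = 0.1·28.3867 = 2.83867

2.83867


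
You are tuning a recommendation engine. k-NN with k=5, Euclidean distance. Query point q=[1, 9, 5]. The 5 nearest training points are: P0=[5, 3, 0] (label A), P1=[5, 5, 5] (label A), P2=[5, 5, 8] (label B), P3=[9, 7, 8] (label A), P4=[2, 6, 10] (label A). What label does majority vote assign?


d(q,P0) = 8.775  (label A)
d(q,P1) = 5.6569  (label A)
d(q,P2) = 6.4031  (label B)
d(q,P3) = 8.775  (label A)
d(q,P4) = 5.9161  (label A)
Votes: A=4, B=1
Majority → A

A


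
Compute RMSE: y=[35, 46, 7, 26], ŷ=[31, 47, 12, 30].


MSE = 58/4 = 14.5
RMSE = √(58/4) = 3.8079

3.8079


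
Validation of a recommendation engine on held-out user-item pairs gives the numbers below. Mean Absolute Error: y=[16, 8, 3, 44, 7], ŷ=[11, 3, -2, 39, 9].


Absolute errors: |16-11|=5, |8-3|=5, |3+ 2|=5, |44-39|=5, |7-9|=2
Sum = 22
MAE = 22/5 = 22/5

22/5


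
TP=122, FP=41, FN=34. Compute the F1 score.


Precision = 122/163 = 0.7485
Recall = 122/156 = 0.7821
F1 = 2·P·R/(P+R) = 2·TP/(2·TP+FP+FN) = 244/(244+41+34) = 244/319 = 0.7649

0.7649


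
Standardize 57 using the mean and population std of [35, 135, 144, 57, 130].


μ = 100.2, σ = 45.0218
z = (57 - 100.2)/45.0218 = -0.9595

-0.9595


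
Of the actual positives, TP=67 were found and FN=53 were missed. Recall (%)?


Recall = TP/(TP+FN)
= 67/(67+53)
= 67/120 = 55.83%

55.83%


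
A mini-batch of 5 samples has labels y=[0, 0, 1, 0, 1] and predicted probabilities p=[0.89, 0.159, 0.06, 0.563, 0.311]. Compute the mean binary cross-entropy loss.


L[0] = -ln(1-0.89) = -ln(0.11) = 2.2073
L[1] = -ln(1-0.159) = -ln(0.841) = 0.1732
L[2] = -ln(0.06) = 2.8134
L[3] = -ln(1-0.563) = -ln(0.437) = 0.8278
L[4] = -ln(0.311) = 1.168
mean = (2.2073 + 0.1732 + 2.8134 + 0.8278 + 1.168)/5 = 1.4379

1.4379


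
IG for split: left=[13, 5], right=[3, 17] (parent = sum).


Parent = [16, 22], H_parent = 0.9819
H_left = 0.8524 (n=18), H_right = 0.6098 (n=20)
H_children = (18/38)·0.8524 + (20/38)·0.6098 = 0.7247
IG = 0.9819 - 0.7247 = 0.2572

0.2572


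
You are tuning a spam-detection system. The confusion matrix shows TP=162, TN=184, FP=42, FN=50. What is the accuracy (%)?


Accuracy = (TP+TN)/(TP+TN+FP+FN)
= (162+184)/(438)
= 346/438 = 79.0%

79.0%


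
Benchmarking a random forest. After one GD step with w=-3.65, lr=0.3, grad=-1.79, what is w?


w_new = w - α·∇
= -3.65 - 0.3·-1.79
= -3.65 + 0.537
= -3.113

-3.113


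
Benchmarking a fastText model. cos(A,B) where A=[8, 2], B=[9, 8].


A·B = 8·9 + 2·8 = 88
‖A‖ = √68 = 8.2462, ‖B‖ = √145 = 12.0416
cos = 88/(√68·√145) = 88/√9860 = 0.8862

0.8862


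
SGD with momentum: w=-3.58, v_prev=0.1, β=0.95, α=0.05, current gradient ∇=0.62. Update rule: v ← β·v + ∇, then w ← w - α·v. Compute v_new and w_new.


v_new = 0.95·0.1 + 0.62 = 0.095 + 0.62 = 0.715
w_new = -3.58 - 0.05·0.715 = -3.58 - 0.03575 = -3.61575

v_new=0.715, w_new=-3.61575


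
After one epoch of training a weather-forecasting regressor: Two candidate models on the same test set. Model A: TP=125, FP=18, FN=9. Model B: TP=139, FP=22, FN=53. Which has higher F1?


Model A: P=125/143=0.8741, R=125/134=0.9328, F1=2PR/(P+R)=2TP/(2TP+FP+FN)=250/277=0.9025
Model B: P=139/161=0.8634, R=139/192=0.724, F1=2PR/(P+R)=2TP/(2TP+FP+FN)=278/353=0.7875
0.9025 > 0.7875 → Model A

Model A


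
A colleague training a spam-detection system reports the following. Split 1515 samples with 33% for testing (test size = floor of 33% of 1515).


Test = ⌊1515·33/100⌋ = 499
Train = 1515 - 499 = 1016

Train: 1016, Test: 499


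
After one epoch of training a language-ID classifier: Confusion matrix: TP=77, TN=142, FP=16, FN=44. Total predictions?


Total = TP + TN + FP + FN
= 77 + 142 + 16 + 44
= 279
(Predicted positive: 93, predicted negative: 186)

279


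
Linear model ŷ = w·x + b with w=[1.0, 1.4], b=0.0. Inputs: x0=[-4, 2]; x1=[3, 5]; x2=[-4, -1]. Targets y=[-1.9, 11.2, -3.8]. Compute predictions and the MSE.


ŷ0 = (1.0)·(-4) + (1.4)·(2) + 0.0 = -1.2
ŷ1 = (1.0)·(3) + (1.4)·(5) + 0.0 = 10.0
ŷ2 = (1.0)·(-4) + (1.4)·(-1) + 0.0 = -5.4
errors² = [0.49, 1.44, 2.56]
MSE = 4.4900/3 = 1.4967

1.4967


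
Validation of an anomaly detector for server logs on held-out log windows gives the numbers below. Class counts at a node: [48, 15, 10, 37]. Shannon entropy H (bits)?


Probabilities: [48/110, 15/110, 10/110, 37/110] ≈ [0.4364, 0.1364, 0.0909, 0.3364]
H = -((48/110)·log₂(48/110) + (15/110)·log₂(15/110) + (10/110)·log₂(10/110) + (37/110)·log₂(37/110))
  = 1.7573 bits

1.7573 bits


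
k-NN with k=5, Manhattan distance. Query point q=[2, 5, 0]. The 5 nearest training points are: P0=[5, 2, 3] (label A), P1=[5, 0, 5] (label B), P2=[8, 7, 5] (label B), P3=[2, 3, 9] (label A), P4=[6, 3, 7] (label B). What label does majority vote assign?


d(q,P0) = 9  (label A)
d(q,P1) = 13  (label B)
d(q,P2) = 13  (label B)
d(q,P3) = 11  (label A)
d(q,P4) = 13  (label B)
Votes: A=2, B=3
Majority → B

B


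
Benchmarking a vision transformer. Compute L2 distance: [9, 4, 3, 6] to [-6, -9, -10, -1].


d = √((9+ 6)² + (4+ 9)² + (3+ 10)² + (6+ 1)²)
  = √(225 + 169 + 169 + 49)
  = √612 = 24.7386

24.7386


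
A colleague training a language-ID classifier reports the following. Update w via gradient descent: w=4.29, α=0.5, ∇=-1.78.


w_new = w - α·∇
= 4.29 - 0.5·-1.78
= 4.29 + 0.89
= 5.18

5.18


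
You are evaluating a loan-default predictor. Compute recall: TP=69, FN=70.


Recall = TP/(TP+FN)
= 69/(69+70)
= 69/139 = 49.64%

49.64%


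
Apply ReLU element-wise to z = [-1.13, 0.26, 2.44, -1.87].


ReLU(-1.13) = max(0, -1.13) = 0.0
ReLU(0.26) = max(0, 0.26) = 0.26
ReLU(2.44) = max(0, 2.44) = 2.44
ReLU(-1.87) = max(0, -1.87) = 0.0
result = [0.0, 0.26, 2.44, 0.0]

[0.0, 0.26, 2.44, 0.0]


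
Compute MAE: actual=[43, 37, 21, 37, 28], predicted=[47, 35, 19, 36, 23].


Absolute errors: |43-47|=4, |37-35|=2, |21-19|=2, |37-36|=1, |28-23|=5
Sum = 14
MAE = 14/5 = 14/5

14/5


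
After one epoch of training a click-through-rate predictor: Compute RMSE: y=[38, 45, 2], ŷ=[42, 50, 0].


MSE = 45/3 = 15
RMSE = √(45/3) = 3.873

3.873


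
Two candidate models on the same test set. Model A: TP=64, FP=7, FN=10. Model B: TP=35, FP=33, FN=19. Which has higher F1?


Model A: P=64/71=0.9014, R=64/74=0.8649, F1=2PR/(P+R)=2TP/(2TP+FP+FN)=128/145=0.8828
Model B: P=35/68=0.5147, R=35/54=0.6481, F1=2PR/(P+R)=2TP/(2TP+FP+FN)=70/122=0.5738
0.8828 > 0.5738 → Model A

Model A


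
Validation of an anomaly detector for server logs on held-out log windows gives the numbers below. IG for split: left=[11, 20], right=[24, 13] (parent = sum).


Parent = [35, 33], H_parent = 0.9994
H_left = 0.9383 (n=31), H_right = 0.9353 (n=37)
H_children = (31/68)·0.9383 + (37/68)·0.9353 = 0.9367
IG = 0.9994 - 0.9367 = 0.0627

0.0627


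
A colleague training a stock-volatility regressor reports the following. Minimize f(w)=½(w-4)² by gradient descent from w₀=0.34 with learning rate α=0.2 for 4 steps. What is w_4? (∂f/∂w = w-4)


step 1: grad = 0.34-4 = -3.66; w = 0.34 - 0.2·(-3.66) = 1.072
step 2: grad = 1.072-4 = -2.928; w = 1.072 - 0.2·(-2.928) = 1.6576
step 3: grad = 1.6576-4 = -2.3424; w = 1.6576 - 0.2·(-2.3424) = 2.12608
step 4: grad = 2.12608-4 = -1.87392; w = 2.12608 - 0.2·(-1.87392) = 2.500864

2.500864


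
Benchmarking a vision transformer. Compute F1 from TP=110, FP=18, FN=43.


Precision = 110/128 = 0.8594
Recall = 110/153 = 0.719
F1 = 2·P·R/(P+R) = 2·TP/(2·TP+FP+FN) = 220/(220+18+43) = 220/281 = 0.7829

0.7829


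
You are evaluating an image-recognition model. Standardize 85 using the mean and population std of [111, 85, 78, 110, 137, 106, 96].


μ = 103.2857, σ = 18.0295
z = (85 - 103.2857)/18.0295 = -1.0142

-1.0142


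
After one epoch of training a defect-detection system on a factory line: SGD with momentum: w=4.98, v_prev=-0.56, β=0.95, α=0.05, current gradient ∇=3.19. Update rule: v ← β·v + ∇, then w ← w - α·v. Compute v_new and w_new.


v_new = 0.95·-0.56 + 3.19 = -0.532 + 3.19 = 2.658
w_new = 4.98 - 0.05·2.658 = 4.98 - 0.1329 = 4.8471

v_new=2.658, w_new=4.8471


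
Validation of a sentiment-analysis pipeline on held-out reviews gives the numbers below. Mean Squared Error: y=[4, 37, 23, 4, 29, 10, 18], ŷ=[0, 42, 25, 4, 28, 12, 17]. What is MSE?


Squared errors: (4-0)²=16, (37-42)²=25, (23-25)²=4, (4-4)²=0, (29-28)²=1, (10-12)²=4, (18-17)²=1
Sum = 51
MSE = 51/7 = 51/7

51/7


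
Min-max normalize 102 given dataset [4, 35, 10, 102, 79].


min=4, max=102
(102-4)/(102-4) = 98/98 = 1.0

1.0


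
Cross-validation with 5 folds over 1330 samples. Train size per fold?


Fold size = 1330/5 = 266
Training per fold = 1330 - 266 = 1064

1064


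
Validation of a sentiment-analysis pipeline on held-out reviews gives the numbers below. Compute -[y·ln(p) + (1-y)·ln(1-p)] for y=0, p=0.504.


BCE = -[y·ln(p) + (1-y)·ln(1-p)]
= -0 - 1·ln(1-0.504)
= -ln(0.496) = 0.7012

0.7012


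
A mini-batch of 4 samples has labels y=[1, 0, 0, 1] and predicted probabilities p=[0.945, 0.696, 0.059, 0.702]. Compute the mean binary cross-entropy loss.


L[0] = -ln(0.945) = 0.0566
L[1] = -ln(1-0.696) = -ln(0.304) = 1.1907
L[2] = -ln(1-0.059) = -ln(0.941) = 0.0608
L[3] = -ln(0.702) = 0.3538
mean = (0.0566 + 1.1907 + 0.0608 + 0.3538)/4 = 0.4155

0.4155


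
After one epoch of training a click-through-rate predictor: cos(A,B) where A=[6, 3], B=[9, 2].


A·B = 6·9 + 3·2 = 60
‖A‖ = √45 = 6.7082, ‖B‖ = √85 = 9.2195
cos = 60/(√45·√85) = 60/√3825 = 0.9701

0.9701


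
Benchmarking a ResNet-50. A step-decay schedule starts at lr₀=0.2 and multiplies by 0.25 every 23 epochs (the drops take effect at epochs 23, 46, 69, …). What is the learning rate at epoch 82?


n_drops = ⌊82/23⌋ = 3
lr = 0.2·0.25^3 = 0.2·0.015625 = 0.003125

0.003125


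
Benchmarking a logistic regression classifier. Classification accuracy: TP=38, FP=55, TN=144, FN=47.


Accuracy = (TP+TN)/(TP+TN+FP+FN)
= (38+144)/(284)
= 182/284 = 64.08%

64.08%


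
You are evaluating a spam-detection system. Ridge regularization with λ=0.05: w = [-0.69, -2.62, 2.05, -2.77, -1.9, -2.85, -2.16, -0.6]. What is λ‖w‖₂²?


‖w‖₂² = (-0.69)² + (-2.62)² + (2.05)² + (-2.77)² + (-1.9)² + (-2.85)² + (-2.16)² + (-0.6)²
     = 0.4761 + 6.8644 + 4.2025 + 7.6729 + 3.61 + 8.1225 + 4.6656 + 0.36
     = 35.974
λ·‖w‖₂² = 0.05·35.974 = 1.7987

1.7987


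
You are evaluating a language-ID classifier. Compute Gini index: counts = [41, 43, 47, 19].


Probabilities: [41/150, 43/150, 47/150, 19/150] ≈ [0.2733, 0.2867, 0.3133, 0.1267]
Σpᵢ² = (1681 + 1849 + 2209 + 361)/150² = 6100/22500
Gini = 1 - Σpᵢ² = 1 - 6100/22500 = 0.7289

0.7289


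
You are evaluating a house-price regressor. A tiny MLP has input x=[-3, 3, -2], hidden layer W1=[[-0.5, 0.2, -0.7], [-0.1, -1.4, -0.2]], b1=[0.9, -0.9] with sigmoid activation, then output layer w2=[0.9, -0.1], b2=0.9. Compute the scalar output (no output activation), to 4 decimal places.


z1[0] = (-0.5)·(-3) + (0.2)·(3) + (-0.7)·(-2) + 0.9 = 4.4
z1[1] = (-0.1)·(-3) + (-1.4)·(3) + (-0.2)·(-2) - 0.9 = -4.4
h = sigmoid(z1) = [0.9879, 0.0121]
output = (0.9)·(0.9879) + (-0.1)·(0.0121) + 0.9 = 1.7879

1.7879


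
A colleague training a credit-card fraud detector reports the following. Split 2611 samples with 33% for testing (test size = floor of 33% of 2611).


Test = ⌊2611·33/100⌋ = 861
Train = 2611 - 861 = 1750

Train: 1750, Test: 861


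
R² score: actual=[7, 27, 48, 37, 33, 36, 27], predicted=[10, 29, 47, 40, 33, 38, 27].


ȳ = 30.7143
SS_res = Σ(y-ŷ)² = 27
SS_tot = Σ(y-ȳ)² = 961.43
R² = 1 - SS_res/SS_tot = 1 - 0.0281 = 0.9719

0.9719


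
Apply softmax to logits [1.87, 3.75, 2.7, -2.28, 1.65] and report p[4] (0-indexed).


Exponentials: e^1.87=6.4883, e^3.75=42.5211, e^2.7=14.8797, e^-2.28=0.1023, e^1.65=5.207
Sum = 69.1984
Softmax = [0.0938, 0.6145, 0.215, 0.0015, 0.0752]
p[4] = 5.207/69.1984 = 0.0752

0.0752


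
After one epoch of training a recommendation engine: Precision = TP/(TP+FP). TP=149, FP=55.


Precision = TP/(TP+FP)
= 149/(149+55)
= 149/204 = 73.04%

73.04%


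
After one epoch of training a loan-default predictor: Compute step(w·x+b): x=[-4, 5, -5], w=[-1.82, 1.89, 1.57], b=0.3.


z = (-4)·(-1.82) + (5)·(1.89) + (-5)·(1.57) + 0.3
  = 9.18
step(z) = 1 (z≥0)

1


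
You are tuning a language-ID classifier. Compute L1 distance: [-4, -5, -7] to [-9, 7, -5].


d = |-4+ 9| + |-5-7| + |-7+ 5|
  = 5 + 12 + 2
  = 19

19


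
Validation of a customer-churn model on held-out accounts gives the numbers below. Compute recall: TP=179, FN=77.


Recall = TP/(TP+FN)
= 179/(179+77)
= 179/256 = 69.92%

69.92%


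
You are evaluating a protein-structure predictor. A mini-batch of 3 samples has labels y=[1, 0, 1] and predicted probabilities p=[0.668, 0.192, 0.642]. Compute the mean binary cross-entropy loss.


L[0] = -ln(0.668) = 0.4035
L[1] = -ln(1-0.192) = -ln(0.808) = 0.2132
L[2] = -ln(0.642) = 0.4432
mean = (0.4035 + 0.2132 + 0.4432)/3 = 0.3533

0.3533


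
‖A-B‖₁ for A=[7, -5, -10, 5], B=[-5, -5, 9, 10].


d = |7+ 5| + |-5+ 5| + |-10-9| + |5-10|
  = 12 + 0 + 19 + 5
  = 36

36


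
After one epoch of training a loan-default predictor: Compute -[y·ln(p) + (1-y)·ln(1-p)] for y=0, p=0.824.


BCE = -[y·ln(p) + (1-y)·ln(1-p)]
= -0 - 1·ln(1-0.824)
= -ln(0.176) = 1.7373

1.7373


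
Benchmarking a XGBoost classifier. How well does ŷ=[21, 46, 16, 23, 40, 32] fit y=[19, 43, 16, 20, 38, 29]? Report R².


ȳ = 27.5
SS_res = Σ(y-ŷ)² = 35
SS_tot = Σ(y-ȳ)² = 613.5
R² = 1 - SS_res/SS_tot = 1 - 0.057 = 0.943

0.943


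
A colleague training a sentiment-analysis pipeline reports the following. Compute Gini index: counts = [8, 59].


Probabilities: [8/67, 59/67] ≈ [0.1194, 0.8806]
Σpᵢ² = (64 + 3481)/67² = 3545/4489
Gini = 1 - Σpᵢ² = 1 - 3545/4489 = 0.2103

0.2103


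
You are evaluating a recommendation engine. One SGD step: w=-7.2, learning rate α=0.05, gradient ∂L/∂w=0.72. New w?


w_new = w - α·∇
= -7.2 - 0.05·0.72
= -7.2 - 0.036
= -7.236

-7.236


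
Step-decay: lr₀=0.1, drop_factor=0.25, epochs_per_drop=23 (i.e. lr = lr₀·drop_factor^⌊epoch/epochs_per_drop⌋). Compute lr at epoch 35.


n_drops = ⌊35/23⌋ = 1
lr = 0.1·0.25^1 = 0.1·0.25 = 0.025

0.025


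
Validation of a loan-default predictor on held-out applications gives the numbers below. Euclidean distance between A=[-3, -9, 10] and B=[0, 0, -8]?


d = √((-3-0)² + (-9-0)² + (10+ 8)²)
  = √(9 + 81 + 324)
  = √414 = 20.347

20.347


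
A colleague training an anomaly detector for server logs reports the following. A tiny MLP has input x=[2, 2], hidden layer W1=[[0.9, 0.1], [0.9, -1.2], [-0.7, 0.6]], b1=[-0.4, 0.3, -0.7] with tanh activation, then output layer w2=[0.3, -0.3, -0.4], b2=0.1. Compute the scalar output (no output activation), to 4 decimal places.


z1[0] = (0.9)·(2) + (0.1)·(2) - 0.4 = 1.6
z1[1] = (0.9)·(2) + (-1.2)·(2) + 0.3 = -0.3
z1[2] = (-0.7)·(2) + (0.6)·(2) - 0.7 = -0.9
h = tanh(z1) = [0.9217, -0.2913, -0.7163]
output = (0.3)·(0.9217) + (-0.3)·(-0.2913) + (-0.4)·(-0.7163) + 0.1 = 0.7504

0.7504


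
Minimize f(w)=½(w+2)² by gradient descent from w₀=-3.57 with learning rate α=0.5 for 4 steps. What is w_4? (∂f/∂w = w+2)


step 1: grad = -3.57+2 = -1.57; w = -3.57 - 0.5·(-1.57) = -2.785
step 2: grad = -2.785+2 = -0.785; w = -2.785 - 0.5·(-0.785) = -2.3925
step 3: grad = -2.3925+2 = -0.3925; w = -2.3925 - 0.5·(-0.3925) = -2.19625
step 4: grad = -2.19625+2 = -0.19625; w = -2.19625 - 0.5·(-0.19625) = -2.098125

-2.098125


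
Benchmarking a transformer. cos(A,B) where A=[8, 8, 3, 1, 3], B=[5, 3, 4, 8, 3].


A·B = 8·5 + 8·3 + 3·4 + 1·8 + 3·3 = 93
‖A‖ = √147 = 12.1244, ‖B‖ = √123 = 11.0905
cos = 93/(√147·√123) = 93/√18081 = 0.6916

0.6916


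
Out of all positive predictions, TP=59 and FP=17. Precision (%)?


Precision = TP/(TP+FP)
= 59/(59+17)
= 59/76 = 77.63%

77.63%


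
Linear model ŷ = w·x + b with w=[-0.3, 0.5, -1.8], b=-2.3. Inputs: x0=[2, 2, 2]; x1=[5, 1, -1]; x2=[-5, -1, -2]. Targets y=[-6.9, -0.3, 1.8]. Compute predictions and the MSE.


ŷ0 = (-0.3)·(2) + (0.5)·(2) + (-1.8)·(2) - 2.3 = -5.5
ŷ1 = (-0.3)·(5) + (0.5)·(1) + (-1.8)·(-1) - 2.3 = -1.5
ŷ2 = (-0.3)·(-5) + (0.5)·(-1) + (-1.8)·(-2) - 2.3 = 2.3
errors² = [1.96, 1.44, 0.25]
MSE = 3.6500/3 = 1.2167

1.2167


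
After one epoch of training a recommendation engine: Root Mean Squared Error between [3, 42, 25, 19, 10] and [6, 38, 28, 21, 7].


MSE = 47/5 = 9.4
RMSE = √(47/5) = 3.0659

3.0659


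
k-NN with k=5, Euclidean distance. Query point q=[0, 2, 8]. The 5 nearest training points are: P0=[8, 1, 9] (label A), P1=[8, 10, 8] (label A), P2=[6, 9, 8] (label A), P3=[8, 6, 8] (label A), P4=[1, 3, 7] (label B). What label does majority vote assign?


d(q,P0) = 8.124  (label A)
d(q,P1) = 11.3137  (label A)
d(q,P2) = 9.2195  (label A)
d(q,P3) = 8.9443  (label A)
d(q,P4) = 1.7321  (label B)
Votes: A=4, B=1
Majority → A

A


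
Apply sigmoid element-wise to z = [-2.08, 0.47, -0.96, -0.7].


σ(-2.08) = 1/(1+e^2.08) = 0.1111
σ(0.47) = 1/(1+e^-0.47) = 0.6154
σ(-0.96) = 1/(1+e^0.96) = 0.2769
σ(-0.7) = 1/(1+e^0.7) = 0.3318
result = [0.1111, 0.6154, 0.2769, 0.3318]

[0.1111, 0.6154, 0.2769, 0.3318]


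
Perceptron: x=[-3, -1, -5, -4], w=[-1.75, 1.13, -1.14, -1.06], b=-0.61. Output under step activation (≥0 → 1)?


z = (-3)·(-1.75) + (-1)·(1.13) + (-5)·(-1.14) + (-4)·(-1.06) - 0.61
  = 13.45
step(z) = 1 (z≥0)

1


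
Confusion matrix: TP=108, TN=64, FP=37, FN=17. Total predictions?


Total = TP + TN + FP + FN
= 108 + 64 + 37 + 17
= 226
(Predicted positive: 145, predicted negative: 81)

226


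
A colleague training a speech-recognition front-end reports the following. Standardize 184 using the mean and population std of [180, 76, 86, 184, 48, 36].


μ = 101.6667, σ = 59.1768
z = (184 - 101.6667)/59.1768 = 1.3913

1.3913


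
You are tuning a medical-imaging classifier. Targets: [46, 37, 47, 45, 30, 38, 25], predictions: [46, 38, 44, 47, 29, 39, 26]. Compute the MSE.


Squared errors: (46-46)²=0, (37-38)²=1, (47-44)²=9, (45-47)²=4, (30-29)²=1, (38-39)²=1, (25-26)²=1
Sum = 17
MSE = 17/7 = 17/7

17/7


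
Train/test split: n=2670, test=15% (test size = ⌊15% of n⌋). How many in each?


Test = ⌊2670·15/100⌋ = 400
Train = 2670 - 400 = 2270

Train: 2270, Test: 400


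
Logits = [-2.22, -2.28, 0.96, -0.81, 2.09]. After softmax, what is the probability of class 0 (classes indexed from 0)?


Exponentials: e^-2.22=0.1086, e^-2.28=0.1023, e^0.96=2.6117, e^-0.81=0.4449, e^2.09=8.0849
Sum = 11.3524
Softmax = [0.0096, 0.009, 0.2301, 0.0392, 0.7122]
p[0] = 0.1086/11.3524 = 0.0096

0.0096


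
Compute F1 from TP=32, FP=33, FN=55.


Precision = 32/65 = 0.4923
Recall = 32/87 = 0.3678
F1 = 2·P·R/(P+R) = 2·TP/(2·TP+FP+FN) = 64/(64+33+55) = 64/152 = 0.4211

0.4211


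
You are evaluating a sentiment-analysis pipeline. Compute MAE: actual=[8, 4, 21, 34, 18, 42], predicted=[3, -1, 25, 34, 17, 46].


Absolute errors: |8-3|=5, |4+ 1|=5, |21-25|=4, |34-34|=0, |18-17|=1, |42-46|=4
Sum = 19
MAE = 19/6 = 19/6

19/6


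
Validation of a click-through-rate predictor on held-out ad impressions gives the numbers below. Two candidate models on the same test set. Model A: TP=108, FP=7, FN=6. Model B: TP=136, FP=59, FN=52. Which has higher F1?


Model A: P=108/115=0.9391, R=108/114=0.9474, F1=2PR/(P+R)=2TP/(2TP+FP+FN)=216/229=0.9432
Model B: P=136/195=0.6974, R=136/188=0.7234, F1=2PR/(P+R)=2TP/(2TP+FP+FN)=272/383=0.7102
0.9432 > 0.7102 → Model A

Model A


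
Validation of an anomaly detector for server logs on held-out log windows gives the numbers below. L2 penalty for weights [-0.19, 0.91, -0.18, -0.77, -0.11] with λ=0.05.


‖w‖₂² = (-0.19)² + (0.91)² + (-0.18)² + (-0.77)² + (-0.11)²
     = 0.0361 + 0.8281 + 0.0324 + 0.5929 + 0.0121
     = 1.5016
λ·‖w‖₂² = 0.05·1.5016 = 0.07508

0.07508


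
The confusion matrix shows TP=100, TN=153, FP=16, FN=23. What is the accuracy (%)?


Accuracy = (TP+TN)/(TP+TN+FP+FN)
= (100+153)/(292)
= 253/292 = 86.64%

86.64%


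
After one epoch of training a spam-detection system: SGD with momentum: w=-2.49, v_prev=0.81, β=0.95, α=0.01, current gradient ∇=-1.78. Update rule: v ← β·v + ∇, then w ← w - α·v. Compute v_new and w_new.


v_new = 0.95·0.81 - 1.78 = 0.7695 - 1.78 = -1.0105
w_new = -2.49 - 0.01·-1.0105 = -2.49 + 0.010105 = -2.479895

v_new=-1.0105, w_new=-2.479895


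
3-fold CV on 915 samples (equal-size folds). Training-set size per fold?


Fold size = 915/3 = 305
Training per fold = 915 - 305 = 610

610


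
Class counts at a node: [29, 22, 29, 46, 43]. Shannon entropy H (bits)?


Probabilities: [29/169, 22/169, 29/169, 46/169, 43/169] ≈ [0.1716, 0.1302, 0.1716, 0.2722, 0.2544]
H = -((29/169)·log₂(29/169) + (22/169)·log₂(22/169) + (29/169)·log₂(29/169) + (46/169)·log₂(46/169) + (43/169)·log₂(43/169))
  = 2.269 bits

2.269 bits


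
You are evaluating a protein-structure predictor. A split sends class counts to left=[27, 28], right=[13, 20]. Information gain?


Parent = [40, 48], H_parent = 0.994
H_left = 0.9998 (n=55), H_right = 0.9673 (n=33)
H_children = (55/88)·0.9998 + (33/88)·0.9673 = 0.9876
IG = 0.994 - 0.9876 = 0.0064

0.0064


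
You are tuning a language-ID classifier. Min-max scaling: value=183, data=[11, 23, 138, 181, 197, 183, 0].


min=0, max=197
(183-0)/(197-0) = 183/197 = 0.9289

0.9289


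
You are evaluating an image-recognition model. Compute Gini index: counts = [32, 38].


Probabilities: [32/70, 38/70] ≈ [0.4571, 0.5429]
Σpᵢ² = (1024 + 1444)/70² = 2468/4900
Gini = 1 - Σpᵢ² = 1 - 2468/4900 = 0.4963

0.4963


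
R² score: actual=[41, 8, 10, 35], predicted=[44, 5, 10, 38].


ȳ = 23.5
SS_res = Σ(y-ŷ)² = 27
SS_tot = Σ(y-ȳ)² = 861
R² = 1 - SS_res/SS_tot = 1 - 0.0314 = 0.9686

0.9686


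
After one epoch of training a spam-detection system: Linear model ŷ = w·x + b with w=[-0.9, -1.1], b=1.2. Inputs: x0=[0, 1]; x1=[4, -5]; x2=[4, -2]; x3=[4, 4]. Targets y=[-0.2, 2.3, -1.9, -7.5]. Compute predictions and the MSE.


ŷ0 = (-0.9)·(0) + (-1.1)·(1) + 1.2 = 0.1
ŷ1 = (-0.9)·(4) + (-1.1)·(-5) + 1.2 = 3.1
ŷ2 = (-0.9)·(4) + (-1.1)·(-2) + 1.2 = -0.2
ŷ3 = (-0.9)·(4) + (-1.1)·(4) + 1.2 = -6.8
errors² = [0.09, 0.64, 2.89, 0.49]
MSE = 4.1100/4 = 1.0275

1.0275


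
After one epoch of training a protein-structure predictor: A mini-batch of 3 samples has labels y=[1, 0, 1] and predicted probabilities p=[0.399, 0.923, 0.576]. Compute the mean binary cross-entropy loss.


L[0] = -ln(0.399) = 0.9188
L[1] = -ln(1-0.923) = -ln(0.077) = 2.5639
L[2] = -ln(0.576) = 0.5516
mean = (0.9188 + 2.5639 + 0.5516)/3 = 1.3448

1.3448


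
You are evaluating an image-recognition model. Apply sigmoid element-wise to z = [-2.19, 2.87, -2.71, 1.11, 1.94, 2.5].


σ(-2.19) = 1/(1+e^2.19) = 0.1007
σ(2.87) = 1/(1+e^-2.87) = 0.9463
σ(-2.71) = 1/(1+e^2.71) = 0.0624
σ(1.11) = 1/(1+e^-1.11) = 0.7521
σ(1.94) = 1/(1+e^-1.94) = 0.8744
σ(2.5) = 1/(1+e^-2.5) = 0.9241
result = [0.1007, 0.9463, 0.0624, 0.7521, 0.8744, 0.9241]

[0.1007, 0.9463, 0.0624, 0.7521, 0.8744, 0.9241]


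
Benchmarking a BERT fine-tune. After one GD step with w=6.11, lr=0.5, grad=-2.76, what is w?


w_new = w - α·∇
= 6.11 - 0.5·-2.76
= 6.11 + 1.38
= 7.49

7.49


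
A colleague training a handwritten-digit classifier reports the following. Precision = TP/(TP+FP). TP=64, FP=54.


Precision = TP/(TP+FP)
= 64/(64+54)
= 64/118 = 54.24%

54.24%


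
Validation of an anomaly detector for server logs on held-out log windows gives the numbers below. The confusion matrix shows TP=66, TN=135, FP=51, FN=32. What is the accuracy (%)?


Accuracy = (TP+TN)/(TP+TN+FP+FN)
= (66+135)/(284)
= 201/284 = 70.77%

70.77%


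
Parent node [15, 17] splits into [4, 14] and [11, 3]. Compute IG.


Parent = [15, 17], H_parent = 0.9972
H_left = 0.7642 (n=18), H_right = 0.7496 (n=14)
H_children = (18/32)·0.7642 + (14/32)·0.7496 = 0.7578
IG = 0.9972 - 0.7578 = 0.2394

0.2394


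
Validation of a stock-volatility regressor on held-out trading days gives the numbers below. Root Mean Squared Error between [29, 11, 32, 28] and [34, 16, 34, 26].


MSE = 58/4 = 14.5
RMSE = √(58/4) = 3.8079

3.8079


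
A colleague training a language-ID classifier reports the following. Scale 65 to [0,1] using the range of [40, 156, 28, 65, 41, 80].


min=28, max=156
(65-28)/(156-28) = 37/128 = 0.2891

0.2891


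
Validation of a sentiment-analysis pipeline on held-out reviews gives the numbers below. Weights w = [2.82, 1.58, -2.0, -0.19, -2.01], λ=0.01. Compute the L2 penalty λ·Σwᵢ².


‖w‖₂² = (2.82)² + (1.58)² + (-2.0)² + (-0.19)² + (-2.01)²
     = 7.9524 + 2.4964 + 4 + 0.0361 + 4.0401
     = 18.525
λ·‖w‖₂² = 0.01·18.525 = 0.18525

0.18525


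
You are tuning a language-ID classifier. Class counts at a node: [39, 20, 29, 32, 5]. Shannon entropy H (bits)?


Probabilities: [39/125, 20/125, 29/125, 32/125, 5/125] ≈ [0.312, 0.16, 0.232, 0.256, 0.04]
H = -((39/125)·log₂(39/125) + (20/125)·log₂(20/125) + (29/125)·log₂(29/125) + (32/125)·log₂(32/125) + (5/125)·log₂(5/125))
  = 2.1253 bits

2.1253 bits
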